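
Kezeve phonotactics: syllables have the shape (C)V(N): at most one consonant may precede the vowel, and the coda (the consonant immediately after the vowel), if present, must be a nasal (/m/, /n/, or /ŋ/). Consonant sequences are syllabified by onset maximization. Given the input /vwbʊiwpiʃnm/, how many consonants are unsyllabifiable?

Syllabifying with onset maximization leaves /v/, /w/, /w/, /ʃ/, /n/, /m/ stranded (only a nasal (/m/, /n/, or /ŋ/) is licensed in coda position; onsets are limited to one consonant).

6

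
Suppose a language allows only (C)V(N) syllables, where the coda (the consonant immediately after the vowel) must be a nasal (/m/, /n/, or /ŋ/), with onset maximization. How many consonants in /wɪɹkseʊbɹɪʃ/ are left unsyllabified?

Under (C)V(N), the unsyllabifiable consonants are /ɹ/, /k/, /b/, /ʃ/ (only a nasal (/m/, /n/, or /ŋ/) is licensed in coda position; onsets are limited to one consonant).

4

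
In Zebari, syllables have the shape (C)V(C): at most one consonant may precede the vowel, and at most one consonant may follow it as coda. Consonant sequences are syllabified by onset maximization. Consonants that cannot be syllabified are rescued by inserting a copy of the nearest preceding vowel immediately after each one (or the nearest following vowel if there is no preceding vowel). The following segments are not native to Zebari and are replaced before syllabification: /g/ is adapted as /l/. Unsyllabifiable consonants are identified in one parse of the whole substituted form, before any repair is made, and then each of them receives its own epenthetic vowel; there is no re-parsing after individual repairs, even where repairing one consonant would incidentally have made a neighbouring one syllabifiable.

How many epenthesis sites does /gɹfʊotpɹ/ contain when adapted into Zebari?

After substitution the input is /lɹfʊotpɹ/.
The unsyllabifiable consonants are /l/, /ɹ/, /p/, /ɹ/; each receives one epenthetic vowel.

4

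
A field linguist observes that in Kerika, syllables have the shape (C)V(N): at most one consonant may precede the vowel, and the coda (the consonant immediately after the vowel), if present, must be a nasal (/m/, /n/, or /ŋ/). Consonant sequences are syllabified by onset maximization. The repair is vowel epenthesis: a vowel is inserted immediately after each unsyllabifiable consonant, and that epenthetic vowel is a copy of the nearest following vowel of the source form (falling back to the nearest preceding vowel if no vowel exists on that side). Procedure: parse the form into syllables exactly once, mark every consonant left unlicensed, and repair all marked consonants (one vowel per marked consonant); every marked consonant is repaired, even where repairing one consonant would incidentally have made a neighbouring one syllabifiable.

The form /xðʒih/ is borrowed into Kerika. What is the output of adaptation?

Under (C)V(N), the unsyllabifiable consonants are /x/, /ð/, /h/ (only a nasal (/m/, /n/, or /ŋ/) is licensed in coda position; onsets are limited to one consonant).
Inserting the epenthetic vowel yields /x/ → /xi/, /ð/ → /ði/, /h/ → /hi/.

xiðiʒihi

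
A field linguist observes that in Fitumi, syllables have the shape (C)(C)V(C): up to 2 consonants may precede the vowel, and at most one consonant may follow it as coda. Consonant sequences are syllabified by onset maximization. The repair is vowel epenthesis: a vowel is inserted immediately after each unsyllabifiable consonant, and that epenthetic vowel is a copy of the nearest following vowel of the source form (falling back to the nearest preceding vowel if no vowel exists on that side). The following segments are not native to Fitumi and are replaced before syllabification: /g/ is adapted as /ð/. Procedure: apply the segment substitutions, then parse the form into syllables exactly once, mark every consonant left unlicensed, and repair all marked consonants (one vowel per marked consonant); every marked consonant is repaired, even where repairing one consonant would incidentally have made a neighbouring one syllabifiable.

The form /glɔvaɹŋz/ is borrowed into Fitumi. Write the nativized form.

Substitution: /g/ → /ð/, giving /ðlɔvaɹŋz/.
Syllabifying with onset maximization leaves /ŋ/, /z/ stranded (at most one coda consonant is licensed; onsets may contain at most 2 consonants).
Epenthesis after each stranded consonant: /ŋ/ → /ŋa/, /z/ → /za/.

ðlɔvaɹŋaza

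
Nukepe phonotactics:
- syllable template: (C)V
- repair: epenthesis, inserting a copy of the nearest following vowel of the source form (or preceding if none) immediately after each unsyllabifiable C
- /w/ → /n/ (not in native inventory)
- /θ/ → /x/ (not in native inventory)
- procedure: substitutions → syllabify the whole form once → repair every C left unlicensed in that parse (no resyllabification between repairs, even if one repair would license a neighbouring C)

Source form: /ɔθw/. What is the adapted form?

ɔxɔnɔ

Substitution: /θ/ → /x/, /w/ → /n/, giving /ɔxn/.
Syllabifying with onset maximization leaves /x/, /n/ stranded (no codas are permitted; onsets are limited to one consonant).
Epenthesis after each stranded consonant: /x/ → /xɔ/, /n/ → /nɔ/.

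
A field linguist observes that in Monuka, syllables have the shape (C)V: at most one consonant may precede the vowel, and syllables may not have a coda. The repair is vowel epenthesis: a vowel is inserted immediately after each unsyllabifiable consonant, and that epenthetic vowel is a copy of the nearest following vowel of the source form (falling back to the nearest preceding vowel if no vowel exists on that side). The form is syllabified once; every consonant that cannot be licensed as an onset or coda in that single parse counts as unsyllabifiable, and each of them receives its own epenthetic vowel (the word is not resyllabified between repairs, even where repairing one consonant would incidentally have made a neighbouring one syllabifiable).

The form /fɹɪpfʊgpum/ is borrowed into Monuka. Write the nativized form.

Under (C)V, the unsyllabifiable consonants are /f/, /p/, /g/, /m/ (no codas are permitted; onsets are limited to one consonant).
Each unlicensed consonant becomes the onset of a new syllable: /f/ → /fɪ/, /p/ → /pʊ/, /g/ → /gu/, /m/ → /mu/.

fɪɹɪpʊfʊgupumu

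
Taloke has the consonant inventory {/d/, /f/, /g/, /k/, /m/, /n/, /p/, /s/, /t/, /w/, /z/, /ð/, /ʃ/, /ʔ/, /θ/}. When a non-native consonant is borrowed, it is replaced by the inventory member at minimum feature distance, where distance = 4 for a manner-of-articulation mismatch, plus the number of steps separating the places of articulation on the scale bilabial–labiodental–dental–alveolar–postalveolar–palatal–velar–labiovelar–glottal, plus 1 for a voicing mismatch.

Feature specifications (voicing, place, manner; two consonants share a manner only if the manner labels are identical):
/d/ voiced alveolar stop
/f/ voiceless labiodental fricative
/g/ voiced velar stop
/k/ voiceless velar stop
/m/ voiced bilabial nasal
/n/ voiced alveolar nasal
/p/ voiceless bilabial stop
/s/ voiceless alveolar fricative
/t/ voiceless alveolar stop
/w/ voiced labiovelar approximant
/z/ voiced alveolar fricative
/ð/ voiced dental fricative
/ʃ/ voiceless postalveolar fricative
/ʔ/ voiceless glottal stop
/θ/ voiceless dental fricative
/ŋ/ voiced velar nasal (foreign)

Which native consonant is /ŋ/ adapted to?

/n/ is closest: same manner (nasal), place distance 3 (velar→alveolar), same voicing; total 3. Next closest is /g/ at distance 4.

n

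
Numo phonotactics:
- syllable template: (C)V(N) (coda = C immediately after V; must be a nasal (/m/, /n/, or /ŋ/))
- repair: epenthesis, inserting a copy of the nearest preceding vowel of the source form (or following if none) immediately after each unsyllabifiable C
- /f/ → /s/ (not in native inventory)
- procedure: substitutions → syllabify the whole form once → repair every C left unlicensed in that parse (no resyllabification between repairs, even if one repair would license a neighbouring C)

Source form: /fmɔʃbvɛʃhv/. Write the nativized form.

Substitution: /f/ → /s/, giving /smɔʃbvɛʃhv/.
Under (C)V(N), the unsyllabifiable consonants are /s/, /ʃ/, /b/, /ʃ/, /h/, /v/ (only a nasal (/m/, /n/, or /ŋ/) is licensed in coda position; onsets are limited to one consonant).
Inserting the epenthetic vowel yields /s/ → /sɔ/, /ʃ/ → /ʃɔ/, /b/ → /bɔ/, /ʃ/ → /ʃɛ/, /h/ → /hɛ/, /v/ → /vɛ/.

sɔmɔʃɔbɔvɛʃɛhɛvɛ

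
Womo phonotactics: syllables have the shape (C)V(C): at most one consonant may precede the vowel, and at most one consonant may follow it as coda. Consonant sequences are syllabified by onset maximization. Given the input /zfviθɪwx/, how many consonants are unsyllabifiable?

3

Syllabifying with onset maximization leaves /z/, /f/, /x/ stranded (at most one coda consonant is licensed; onsets are limited to one consonant).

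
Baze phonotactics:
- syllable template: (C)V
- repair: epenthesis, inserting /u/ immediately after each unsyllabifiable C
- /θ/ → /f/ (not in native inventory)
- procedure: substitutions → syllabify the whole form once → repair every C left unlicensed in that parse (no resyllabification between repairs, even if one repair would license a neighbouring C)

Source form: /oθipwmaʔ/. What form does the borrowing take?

ofipuwumaʔu

Substitution: /θ/ → /f/, giving /ofipwmaʔ/.
Syllabifying with onset maximization leaves /p/, /w/, /ʔ/ stranded (no codas are permitted; onsets are limited to one consonant).
Each unlicensed consonant becomes the onset of a new syllable: /p/ → /pu/, /w/ → /wu/, /ʔ/ → /ʔu/.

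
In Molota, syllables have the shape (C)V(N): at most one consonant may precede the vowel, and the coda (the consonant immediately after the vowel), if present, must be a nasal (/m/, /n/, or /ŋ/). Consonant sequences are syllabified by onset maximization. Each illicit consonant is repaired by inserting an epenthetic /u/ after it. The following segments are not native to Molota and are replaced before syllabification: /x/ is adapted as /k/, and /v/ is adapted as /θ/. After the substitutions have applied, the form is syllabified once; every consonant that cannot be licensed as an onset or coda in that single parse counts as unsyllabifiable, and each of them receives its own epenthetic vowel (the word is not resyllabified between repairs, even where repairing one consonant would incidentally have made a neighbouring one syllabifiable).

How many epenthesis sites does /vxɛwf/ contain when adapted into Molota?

3

After substitution the input is /θkɛwf/.
The unsyllabifiable consonants are /θ/, /w/, /f/; each receives one epenthetic vowel.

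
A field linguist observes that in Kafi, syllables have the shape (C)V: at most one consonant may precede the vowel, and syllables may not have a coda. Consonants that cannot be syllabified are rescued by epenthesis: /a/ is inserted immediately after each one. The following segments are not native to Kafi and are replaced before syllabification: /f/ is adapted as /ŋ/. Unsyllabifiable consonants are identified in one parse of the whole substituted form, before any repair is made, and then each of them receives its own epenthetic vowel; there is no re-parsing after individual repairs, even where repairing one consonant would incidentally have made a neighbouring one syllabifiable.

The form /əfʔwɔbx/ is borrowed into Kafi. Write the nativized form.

Substitution: /f/ → /ŋ/, giving /əŋʔwɔbx/.
Under (C)V, the unsyllabifiable consonants are /ŋ/, /ʔ/, /b/, /x/ (no codas are permitted; onsets are limited to one consonant).
Epenthesis after each stranded consonant: /ŋ/ → /ŋa/, /ʔ/ → /ʔa/, /b/ → /ba/, /x/ → /xa/.

əŋaʔawɔbaxa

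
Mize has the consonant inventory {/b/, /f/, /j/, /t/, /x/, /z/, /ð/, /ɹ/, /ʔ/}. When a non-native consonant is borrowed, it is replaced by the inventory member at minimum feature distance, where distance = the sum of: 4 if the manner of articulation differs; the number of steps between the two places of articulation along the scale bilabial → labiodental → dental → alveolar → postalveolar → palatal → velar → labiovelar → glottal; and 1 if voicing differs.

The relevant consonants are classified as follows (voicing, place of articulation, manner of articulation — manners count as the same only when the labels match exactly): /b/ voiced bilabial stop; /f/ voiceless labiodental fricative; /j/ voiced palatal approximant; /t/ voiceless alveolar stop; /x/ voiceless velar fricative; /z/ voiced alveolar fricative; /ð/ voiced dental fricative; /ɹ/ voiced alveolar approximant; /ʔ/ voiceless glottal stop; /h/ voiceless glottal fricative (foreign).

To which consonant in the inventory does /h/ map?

/x/ is closest: same manner (fricative), place distance 2 (glottal→velar), same voicing; total 2. Next closest is /ʔ/ at distance 4.

x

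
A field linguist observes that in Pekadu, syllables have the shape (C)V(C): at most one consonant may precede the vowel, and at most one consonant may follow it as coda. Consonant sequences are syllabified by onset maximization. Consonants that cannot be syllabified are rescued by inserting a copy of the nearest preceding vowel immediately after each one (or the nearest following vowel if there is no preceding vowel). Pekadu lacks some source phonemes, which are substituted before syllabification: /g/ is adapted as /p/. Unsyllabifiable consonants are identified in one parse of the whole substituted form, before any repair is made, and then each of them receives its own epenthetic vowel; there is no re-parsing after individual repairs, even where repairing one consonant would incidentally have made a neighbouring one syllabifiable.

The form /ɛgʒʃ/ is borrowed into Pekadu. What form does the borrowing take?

ɛpʒɛʃɛ

Substitution: /g/ → /p/, giving /ɛpʒʃ/.
The consonants /ʒ/, /ʃ/ cannot be parsed into a legal (C)V(C) syllable (at most one coda consonant is licensed; onsets are limited to one consonant).
Epenthesis after each stranded consonant: /ʒ/ → /ʒɛ/, /ʃ/ → /ʃɛ/.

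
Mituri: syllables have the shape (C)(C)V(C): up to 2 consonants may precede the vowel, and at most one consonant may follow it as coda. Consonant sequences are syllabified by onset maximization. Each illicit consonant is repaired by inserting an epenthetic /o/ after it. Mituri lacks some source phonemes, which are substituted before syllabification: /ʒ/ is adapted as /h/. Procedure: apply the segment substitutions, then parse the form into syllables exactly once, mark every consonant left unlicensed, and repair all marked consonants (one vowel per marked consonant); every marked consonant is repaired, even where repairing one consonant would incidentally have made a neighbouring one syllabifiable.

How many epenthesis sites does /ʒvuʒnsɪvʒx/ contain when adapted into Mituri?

2

After substitution the input is /hvuhnsɪvhx/.
The unsyllabifiable consonants are /h/, /x/; each receives one epenthetic vowel.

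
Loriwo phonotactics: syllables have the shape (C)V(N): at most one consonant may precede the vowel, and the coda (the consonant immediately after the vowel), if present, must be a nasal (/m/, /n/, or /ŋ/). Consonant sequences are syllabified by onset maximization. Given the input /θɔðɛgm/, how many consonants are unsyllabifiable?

Under (C)V(N), the unsyllabifiable consonants are /g/, /m/ (only a nasal (/m/, /n/, or /ŋ/) is licensed in coda position; onsets are limited to one consonant).

2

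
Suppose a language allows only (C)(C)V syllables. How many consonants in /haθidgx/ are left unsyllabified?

Under (C)(C)V, the unsyllabifiable consonants are /d/, /g/, /x/ (no codas are permitted; onsets may contain at most 2 consonants).

3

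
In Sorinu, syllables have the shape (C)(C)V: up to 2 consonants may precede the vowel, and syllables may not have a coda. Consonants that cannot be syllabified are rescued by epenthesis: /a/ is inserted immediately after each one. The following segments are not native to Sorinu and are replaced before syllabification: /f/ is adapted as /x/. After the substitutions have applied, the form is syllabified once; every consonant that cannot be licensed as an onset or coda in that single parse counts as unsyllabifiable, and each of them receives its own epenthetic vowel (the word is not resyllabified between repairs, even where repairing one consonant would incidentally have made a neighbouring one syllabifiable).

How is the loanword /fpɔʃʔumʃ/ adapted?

xpɔʃʔumaʃa

Substitution: /f/ → /x/, giving /xpɔʃʔumʃ/.
Under (C)(C)V, the unsyllabifiable consonants are /m/, /ʃ/ (no codas are permitted; onsets may contain at most 2 consonants).
Epenthesis after each stranded consonant: /m/ → /ma/, /ʃ/ → /ʃa/.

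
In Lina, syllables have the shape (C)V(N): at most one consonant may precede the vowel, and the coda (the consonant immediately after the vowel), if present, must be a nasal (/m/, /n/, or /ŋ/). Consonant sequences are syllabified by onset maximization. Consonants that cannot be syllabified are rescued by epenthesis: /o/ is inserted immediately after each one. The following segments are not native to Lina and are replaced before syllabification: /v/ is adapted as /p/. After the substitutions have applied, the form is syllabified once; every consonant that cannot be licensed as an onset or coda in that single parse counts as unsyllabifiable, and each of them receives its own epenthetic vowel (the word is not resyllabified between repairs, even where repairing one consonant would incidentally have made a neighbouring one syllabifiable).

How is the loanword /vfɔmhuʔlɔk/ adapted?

Substitution: /v/ → /p/, giving /pfɔmhuʔlɔk/.
Syllabifying with onset maximization leaves /p/, /ʔ/, /k/ stranded (only a nasal (/m/, /n/, or /ŋ/) is licensed in coda position; onsets are limited to one consonant).
Inserting the epenthetic vowel yields /p/ → /po/, /ʔ/ → /ʔo/, /k/ → /ko/.

pofɔmhuʔolɔko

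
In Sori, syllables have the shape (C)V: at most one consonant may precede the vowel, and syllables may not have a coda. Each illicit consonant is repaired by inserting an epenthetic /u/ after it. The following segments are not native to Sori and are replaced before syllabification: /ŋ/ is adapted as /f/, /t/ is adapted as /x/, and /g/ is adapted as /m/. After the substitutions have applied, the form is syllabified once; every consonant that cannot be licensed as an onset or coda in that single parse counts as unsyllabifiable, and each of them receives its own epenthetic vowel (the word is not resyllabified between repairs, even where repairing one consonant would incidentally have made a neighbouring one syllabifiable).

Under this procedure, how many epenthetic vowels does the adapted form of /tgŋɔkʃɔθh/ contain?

5

After substitution the input is /xmfɔkʃɔθh/.
The unsyllabifiable consonants are /x/, /m/, /k/, /θ/, /h/; each receives one epenthetic vowel.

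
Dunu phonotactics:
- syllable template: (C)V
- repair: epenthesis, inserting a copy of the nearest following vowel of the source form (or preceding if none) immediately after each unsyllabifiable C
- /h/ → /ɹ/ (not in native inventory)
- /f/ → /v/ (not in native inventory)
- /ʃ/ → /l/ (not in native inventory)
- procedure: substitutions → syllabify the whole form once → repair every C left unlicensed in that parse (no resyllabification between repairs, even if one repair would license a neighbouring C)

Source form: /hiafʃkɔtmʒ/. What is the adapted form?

Substitution: /h/ → /ɹ/, /f/ → /v/, /ʃ/ → /l/, giving /ɹiavlkɔtmʒ/.
Under (C)V, the unsyllabifiable consonants are /v/, /l/, /t/, /m/, /ʒ/ (no codas are permitted; onsets are limited to one consonant).
Each unlicensed consonant becomes the onset of a new syllable: /v/ → /vɔ/, /l/ → /lɔ/, /t/ → /tɔ/, /m/ → /mɔ/, /ʒ/ → /ʒɔ/.

ɹiavɔlɔkɔtɔmɔʒɔ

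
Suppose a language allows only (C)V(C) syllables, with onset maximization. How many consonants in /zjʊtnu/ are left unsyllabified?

1

Under (C)V(C), the unsyllabifiable consonants are /z/ (at most one coda consonant is licensed; onsets are limited to one consonant).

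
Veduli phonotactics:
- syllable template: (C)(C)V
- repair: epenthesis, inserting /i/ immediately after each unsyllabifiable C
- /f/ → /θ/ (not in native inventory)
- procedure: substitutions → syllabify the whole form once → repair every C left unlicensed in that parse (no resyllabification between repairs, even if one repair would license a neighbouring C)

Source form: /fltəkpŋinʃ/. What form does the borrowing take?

Substitution: /f/ → /θ/, giving /θltəkpŋinʃ/.
Syllabifying with onset maximization leaves /θ/, /k/, /n/, /ʃ/ stranded (no codas are permitted; onsets may contain at most 2 consonants).
Inserting the epenthetic vowel yields /θ/ → /θi/, /k/ → /ki/, /n/ → /ni/, /ʃ/ → /ʃi/.

θiltəkipŋiniʃi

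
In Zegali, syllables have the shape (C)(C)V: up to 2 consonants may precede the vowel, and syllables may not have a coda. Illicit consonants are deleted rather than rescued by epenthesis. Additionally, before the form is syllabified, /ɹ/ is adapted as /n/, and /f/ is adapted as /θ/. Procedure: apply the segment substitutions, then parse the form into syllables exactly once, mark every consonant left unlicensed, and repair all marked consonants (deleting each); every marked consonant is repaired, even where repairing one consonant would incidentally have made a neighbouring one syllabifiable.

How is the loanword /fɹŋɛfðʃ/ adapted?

nŋɛ

Substitution: /f/ → /θ/, /ɹ/ → /n/, giving /θnŋɛθðʃ/.
Syllabifying with onset maximization leaves /θ/, /θ/, /ð/, /ʃ/ stranded (no codas are permitted; onsets may contain at most 2 consonants).
Deleting the stranded consonants removes /θ/, /θ/, /ð/, /ʃ/.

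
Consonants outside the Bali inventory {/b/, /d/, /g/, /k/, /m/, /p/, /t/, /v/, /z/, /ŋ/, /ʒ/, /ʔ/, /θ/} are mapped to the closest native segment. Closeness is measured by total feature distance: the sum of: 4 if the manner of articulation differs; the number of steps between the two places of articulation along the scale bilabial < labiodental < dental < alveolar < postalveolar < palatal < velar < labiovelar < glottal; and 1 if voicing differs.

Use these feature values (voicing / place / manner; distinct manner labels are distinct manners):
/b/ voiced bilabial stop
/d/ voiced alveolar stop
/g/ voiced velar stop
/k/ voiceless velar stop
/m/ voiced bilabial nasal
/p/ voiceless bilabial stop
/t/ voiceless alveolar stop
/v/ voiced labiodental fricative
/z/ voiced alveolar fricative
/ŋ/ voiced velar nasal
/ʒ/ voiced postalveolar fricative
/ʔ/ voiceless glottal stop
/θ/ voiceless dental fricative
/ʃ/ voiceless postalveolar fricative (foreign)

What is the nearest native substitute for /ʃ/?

ʒ

/ʒ/ is closest: same manner (fricative), place distance 0 (postalveolar→postalveolar), voicing differs (+1); total 1. Next closest is /z/ at distance 2.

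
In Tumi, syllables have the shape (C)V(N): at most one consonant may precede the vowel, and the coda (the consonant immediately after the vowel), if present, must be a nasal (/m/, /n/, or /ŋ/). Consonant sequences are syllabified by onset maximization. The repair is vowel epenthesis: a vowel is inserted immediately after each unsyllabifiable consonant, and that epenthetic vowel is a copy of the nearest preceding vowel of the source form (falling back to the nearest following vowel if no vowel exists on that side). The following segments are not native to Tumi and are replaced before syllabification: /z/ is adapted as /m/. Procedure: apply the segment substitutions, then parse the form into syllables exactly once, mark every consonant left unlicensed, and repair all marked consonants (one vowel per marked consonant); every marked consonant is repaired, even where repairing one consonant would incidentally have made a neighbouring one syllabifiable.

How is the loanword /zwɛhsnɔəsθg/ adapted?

Substitution: /z/ → /m/, giving /mwɛhsnɔəsθg/.
Syllabifying with onset maximization leaves /m/, /h/, /s/, /s/, /θ/, /g/ stranded (only a nasal (/m/, /n/, or /ŋ/) is licensed in coda position; onsets are limited to one consonant).
Inserting the epenthetic vowel yields /m/ → /mɛ/, /h/ → /hɛ/, /s/ → /sɛ/, /s/ → /sə/, /θ/ → /θə/, /g/ → /gə/.

mɛwɛhɛsɛnɔəsəθəgə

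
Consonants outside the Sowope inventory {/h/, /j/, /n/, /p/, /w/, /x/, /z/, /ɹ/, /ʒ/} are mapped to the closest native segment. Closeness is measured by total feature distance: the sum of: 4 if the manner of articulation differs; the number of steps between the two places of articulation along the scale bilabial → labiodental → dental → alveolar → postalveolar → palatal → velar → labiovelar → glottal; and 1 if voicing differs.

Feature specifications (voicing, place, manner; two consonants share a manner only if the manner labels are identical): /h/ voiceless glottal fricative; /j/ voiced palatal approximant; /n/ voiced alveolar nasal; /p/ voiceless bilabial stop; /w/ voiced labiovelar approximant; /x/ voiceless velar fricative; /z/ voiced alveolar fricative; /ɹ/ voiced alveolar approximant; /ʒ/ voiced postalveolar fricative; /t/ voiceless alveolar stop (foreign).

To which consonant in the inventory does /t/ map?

/p/ is closest: same manner (stop), place distance 3 (alveolar→bilabial), same voicing; total 3. Next closest is /n/ at distance 5.

p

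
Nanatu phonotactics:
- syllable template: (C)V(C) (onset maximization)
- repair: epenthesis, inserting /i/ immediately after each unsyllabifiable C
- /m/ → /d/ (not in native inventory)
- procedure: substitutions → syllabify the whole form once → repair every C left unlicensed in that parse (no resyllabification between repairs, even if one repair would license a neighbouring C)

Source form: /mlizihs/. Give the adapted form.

Substitution: /m/ → /d/, giving /dlizihs/.
Under (C)V(C), the unsyllabifiable consonants are /d/, /s/ (at most one coda consonant is licensed; onsets are limited to one consonant).
Inserting the epenthetic vowel yields /d/ → /di/, /s/ → /si/.

dilizihsi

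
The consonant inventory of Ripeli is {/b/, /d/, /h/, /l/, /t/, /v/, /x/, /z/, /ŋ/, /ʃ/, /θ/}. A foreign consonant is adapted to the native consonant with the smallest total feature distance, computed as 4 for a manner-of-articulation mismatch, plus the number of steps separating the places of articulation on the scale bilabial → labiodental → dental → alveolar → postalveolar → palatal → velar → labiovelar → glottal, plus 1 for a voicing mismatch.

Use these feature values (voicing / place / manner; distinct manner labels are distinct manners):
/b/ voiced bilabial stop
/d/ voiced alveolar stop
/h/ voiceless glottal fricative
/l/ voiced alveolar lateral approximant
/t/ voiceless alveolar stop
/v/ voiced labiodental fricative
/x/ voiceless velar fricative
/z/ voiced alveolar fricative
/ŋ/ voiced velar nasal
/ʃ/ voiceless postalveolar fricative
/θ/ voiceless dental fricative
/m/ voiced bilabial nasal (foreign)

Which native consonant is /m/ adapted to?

/b/ is closest: manner differs (nasal→stop, +4), place distance 0 (bilabial→bilabial), same voicing; total 4. Next closest is /v/ at distance 5.

b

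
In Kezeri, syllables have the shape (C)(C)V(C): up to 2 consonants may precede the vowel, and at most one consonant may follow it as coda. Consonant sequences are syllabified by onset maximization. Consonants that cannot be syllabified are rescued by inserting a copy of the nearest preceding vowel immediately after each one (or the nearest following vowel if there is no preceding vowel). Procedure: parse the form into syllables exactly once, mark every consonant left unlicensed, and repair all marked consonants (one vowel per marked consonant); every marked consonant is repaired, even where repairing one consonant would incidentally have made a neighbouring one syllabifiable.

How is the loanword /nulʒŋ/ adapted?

nulʒuŋu

Under (C)(C)V(C), the unsyllabifiable consonants are /ʒ/, /ŋ/ (at most one coda consonant is licensed; onsets may contain at most 2 consonants).
Inserting the epenthetic vowel yields /ʒ/ → /ʒu/, /ŋ/ → /ŋu/.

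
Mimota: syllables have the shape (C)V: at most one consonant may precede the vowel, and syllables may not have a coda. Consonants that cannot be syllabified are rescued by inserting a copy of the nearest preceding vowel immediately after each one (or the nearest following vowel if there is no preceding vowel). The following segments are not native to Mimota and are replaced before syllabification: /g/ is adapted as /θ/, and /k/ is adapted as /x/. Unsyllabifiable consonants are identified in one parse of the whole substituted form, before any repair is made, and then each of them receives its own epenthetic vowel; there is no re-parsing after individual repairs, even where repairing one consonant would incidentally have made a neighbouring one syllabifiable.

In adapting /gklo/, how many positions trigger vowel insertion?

2

After substitution the input is /θxlo/.
The unsyllabifiable consonants are /θ/, /x/; each receives one epenthetic vowel.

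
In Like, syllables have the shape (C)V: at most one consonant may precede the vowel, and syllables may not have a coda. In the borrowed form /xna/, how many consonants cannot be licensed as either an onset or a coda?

1

The consonants /x/ cannot be parsed into a legal (C)V syllable (no codas are permitted; onsets are limited to one consonant).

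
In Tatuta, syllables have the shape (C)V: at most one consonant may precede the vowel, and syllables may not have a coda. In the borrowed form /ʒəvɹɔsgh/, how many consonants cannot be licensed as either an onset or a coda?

Under (C)V, the unsyllabifiable consonants are /v/, /s/, /g/, /h/ (no codas are permitted; onsets are limited to one consonant).

4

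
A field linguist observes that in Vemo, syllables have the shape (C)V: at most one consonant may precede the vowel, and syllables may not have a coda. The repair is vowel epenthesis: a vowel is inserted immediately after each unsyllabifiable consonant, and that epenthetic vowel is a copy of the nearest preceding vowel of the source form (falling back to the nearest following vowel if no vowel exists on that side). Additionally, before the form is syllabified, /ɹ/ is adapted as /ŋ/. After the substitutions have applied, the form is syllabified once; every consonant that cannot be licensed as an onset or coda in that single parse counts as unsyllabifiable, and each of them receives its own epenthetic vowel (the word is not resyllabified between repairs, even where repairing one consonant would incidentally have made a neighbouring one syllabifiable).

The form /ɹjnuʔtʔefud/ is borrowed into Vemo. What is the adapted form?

Substitution: /ɹ/ → /ŋ/, giving /ŋjnuʔtʔefud/.
Under (C)V, the unsyllabifiable consonants are /ŋ/, /j/, /ʔ/, /t/, /d/ (no codas are permitted; onsets are limited to one consonant).
Epenthesis after each stranded consonant: /ŋ/ → /ŋu/, /j/ → /ju/, /ʔ/ → /ʔu/, /t/ → /tu/, /d/ → /du/.

ŋujunuʔutuʔefudu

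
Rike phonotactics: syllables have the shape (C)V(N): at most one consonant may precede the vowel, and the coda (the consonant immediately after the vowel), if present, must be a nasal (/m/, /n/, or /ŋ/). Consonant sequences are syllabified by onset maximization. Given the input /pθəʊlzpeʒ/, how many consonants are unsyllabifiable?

Syllabifying with onset maximization leaves /p/, /l/, /z/, /ʒ/ stranded (only a nasal (/m/, /n/, or /ŋ/) is licensed in coda position; onsets are limited to one consonant).

4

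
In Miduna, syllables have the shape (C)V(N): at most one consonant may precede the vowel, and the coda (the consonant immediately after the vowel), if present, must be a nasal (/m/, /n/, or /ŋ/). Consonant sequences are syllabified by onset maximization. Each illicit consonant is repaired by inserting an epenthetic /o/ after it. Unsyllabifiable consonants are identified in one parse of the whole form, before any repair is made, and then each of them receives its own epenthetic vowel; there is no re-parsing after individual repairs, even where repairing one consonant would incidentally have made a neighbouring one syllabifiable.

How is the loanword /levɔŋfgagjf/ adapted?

Under (C)V(N), the unsyllabifiable consonants are /f/, /g/, /j/, /f/ (only a nasal (/m/, /n/, or /ŋ/) is licensed in coda position; onsets are limited to one consonant).
Epenthesis after each stranded consonant: /f/ → /fo/, /g/ → /go/, /j/ → /jo/, /f/ → /fo/.

levɔŋfogagojofo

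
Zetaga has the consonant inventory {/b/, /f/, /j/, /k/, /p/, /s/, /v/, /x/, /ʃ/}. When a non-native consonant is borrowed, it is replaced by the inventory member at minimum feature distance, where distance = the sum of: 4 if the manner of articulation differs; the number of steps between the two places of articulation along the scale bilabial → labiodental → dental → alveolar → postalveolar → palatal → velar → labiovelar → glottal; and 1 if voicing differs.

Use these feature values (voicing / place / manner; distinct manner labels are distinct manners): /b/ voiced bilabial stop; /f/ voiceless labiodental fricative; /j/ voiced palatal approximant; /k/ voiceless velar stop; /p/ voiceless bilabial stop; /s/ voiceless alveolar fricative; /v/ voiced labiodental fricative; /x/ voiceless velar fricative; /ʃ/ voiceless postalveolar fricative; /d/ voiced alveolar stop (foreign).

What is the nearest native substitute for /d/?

/b/ is closest: same manner (stop), place distance 3 (alveolar→bilabial), same voicing; total 3. Next closest is /k/ at distance 4.

b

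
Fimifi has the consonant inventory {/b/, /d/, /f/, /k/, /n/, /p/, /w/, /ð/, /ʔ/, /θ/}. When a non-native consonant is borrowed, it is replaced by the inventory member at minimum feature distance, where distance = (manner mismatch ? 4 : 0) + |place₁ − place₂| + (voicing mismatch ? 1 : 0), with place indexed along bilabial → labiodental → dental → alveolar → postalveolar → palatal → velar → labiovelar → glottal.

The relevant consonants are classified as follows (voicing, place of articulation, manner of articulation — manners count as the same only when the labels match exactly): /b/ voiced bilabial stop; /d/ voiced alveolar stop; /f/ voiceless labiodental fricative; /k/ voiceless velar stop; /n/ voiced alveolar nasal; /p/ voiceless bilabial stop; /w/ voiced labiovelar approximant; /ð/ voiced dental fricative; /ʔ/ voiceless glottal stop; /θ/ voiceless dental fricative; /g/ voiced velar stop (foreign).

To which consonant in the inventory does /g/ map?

/k/ is closest: same manner (stop), place distance 0 (velar→velar), voicing differs (+1); total 1. Next closest is /d/ at distance 3.

k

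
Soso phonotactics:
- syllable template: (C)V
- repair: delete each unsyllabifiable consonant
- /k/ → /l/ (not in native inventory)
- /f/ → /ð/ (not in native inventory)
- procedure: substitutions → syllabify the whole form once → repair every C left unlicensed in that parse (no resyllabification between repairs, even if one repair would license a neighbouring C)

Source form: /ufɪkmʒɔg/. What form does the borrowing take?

uðɪʒɔ

Substitution: /f/ → /ð/, /k/ → /l/, giving /uðɪlmʒɔg/.
Under (C)V, the unsyllabifiable consonants are /l/, /m/, /g/ (no codas are permitted; onsets are limited to one consonant).
Deleting the stranded consonants removes /l/, /m/, /g/.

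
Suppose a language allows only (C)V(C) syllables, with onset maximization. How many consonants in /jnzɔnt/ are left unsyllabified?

The consonants /j/, /n/, /t/ cannot be parsed into a legal (C)V(C) syllable (at most one coda consonant is licensed; onsets are limited to one consonant).

3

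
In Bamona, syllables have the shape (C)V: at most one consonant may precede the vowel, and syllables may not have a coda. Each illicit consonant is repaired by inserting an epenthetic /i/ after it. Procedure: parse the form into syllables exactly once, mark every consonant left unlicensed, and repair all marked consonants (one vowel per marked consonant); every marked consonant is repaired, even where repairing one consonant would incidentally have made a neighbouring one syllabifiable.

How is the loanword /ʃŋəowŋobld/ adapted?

ʃiŋəowiŋobilidi

Under (C)V, the unsyllabifiable consonants are /ʃ/, /w/, /b/, /l/, /d/ (no codas are permitted; onsets are limited to one consonant).
Inserting the epenthetic vowel yields /ʃ/ → /ʃi/, /w/ → /wi/, /b/ → /bi/, /l/ → /li/, /d/ → /di/.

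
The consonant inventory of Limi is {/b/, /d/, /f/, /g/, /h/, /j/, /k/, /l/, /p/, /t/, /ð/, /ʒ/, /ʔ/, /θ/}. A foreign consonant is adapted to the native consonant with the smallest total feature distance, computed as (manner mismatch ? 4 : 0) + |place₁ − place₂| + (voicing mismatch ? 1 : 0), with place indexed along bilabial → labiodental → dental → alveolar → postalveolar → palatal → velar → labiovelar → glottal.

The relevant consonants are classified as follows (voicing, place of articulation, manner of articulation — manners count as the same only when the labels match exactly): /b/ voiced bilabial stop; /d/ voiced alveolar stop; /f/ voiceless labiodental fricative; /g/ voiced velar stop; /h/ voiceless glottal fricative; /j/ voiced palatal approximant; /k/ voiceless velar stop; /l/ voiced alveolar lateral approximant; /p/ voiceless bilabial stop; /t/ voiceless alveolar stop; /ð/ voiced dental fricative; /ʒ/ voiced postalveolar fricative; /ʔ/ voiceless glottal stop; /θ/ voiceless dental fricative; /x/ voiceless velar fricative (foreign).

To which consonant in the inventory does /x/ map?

h

/h/ is closest: same manner (fricative), place distance 2 (velar→glottal), same voicing; total 2. Next closest is /ʒ/ at distance 3.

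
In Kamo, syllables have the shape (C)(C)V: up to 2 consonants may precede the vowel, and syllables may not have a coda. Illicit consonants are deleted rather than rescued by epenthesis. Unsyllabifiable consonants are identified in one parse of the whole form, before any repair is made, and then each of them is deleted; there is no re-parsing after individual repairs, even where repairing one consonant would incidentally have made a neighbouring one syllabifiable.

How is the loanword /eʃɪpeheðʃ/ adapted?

The consonants /ð/, /ʃ/ cannot be parsed into a legal (C)(C)V syllable (no codas are permitted; onsets may contain at most 2 consonants).
Each unlicensed consonant is deleted: /ð/, /ʃ/.

eʃɪpehe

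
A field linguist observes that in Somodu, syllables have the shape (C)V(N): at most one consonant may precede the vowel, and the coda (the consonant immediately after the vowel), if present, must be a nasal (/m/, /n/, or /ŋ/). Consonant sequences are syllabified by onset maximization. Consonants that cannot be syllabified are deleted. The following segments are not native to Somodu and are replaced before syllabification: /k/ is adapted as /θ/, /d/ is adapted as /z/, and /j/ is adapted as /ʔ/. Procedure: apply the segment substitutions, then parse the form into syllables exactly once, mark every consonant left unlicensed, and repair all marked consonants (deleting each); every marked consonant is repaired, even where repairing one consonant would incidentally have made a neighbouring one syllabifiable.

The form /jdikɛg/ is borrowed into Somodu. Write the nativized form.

Substitution: /j/ → /ʔ/, /d/ → /z/, /k/ → /θ/, giving /ʔziθɛg/.
Under (C)V(N), the unsyllabifiable consonants are /ʔ/, /g/ (only a nasal (/m/, /n/, or /ŋ/) is licensed in coda position; onsets are limited to one consonant).
Each unlicensed consonant is deleted: /ʔ/, /g/.

ziθɛ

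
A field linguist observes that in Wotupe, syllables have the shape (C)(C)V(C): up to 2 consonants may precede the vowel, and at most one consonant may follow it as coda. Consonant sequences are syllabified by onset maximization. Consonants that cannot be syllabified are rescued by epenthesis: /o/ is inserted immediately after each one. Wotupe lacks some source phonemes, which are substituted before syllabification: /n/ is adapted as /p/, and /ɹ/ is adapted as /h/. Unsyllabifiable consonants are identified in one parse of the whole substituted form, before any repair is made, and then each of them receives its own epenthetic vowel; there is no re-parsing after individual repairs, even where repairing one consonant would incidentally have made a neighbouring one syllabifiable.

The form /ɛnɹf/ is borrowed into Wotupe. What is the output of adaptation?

Substitution: /n/ → /p/, /ɹ/ → /h/, giving /ɛphf/.
Under (C)(C)V(C), the unsyllabifiable consonants are /h/, /f/ (at most one coda consonant is licensed; onsets may contain at most 2 consonants).
Epenthesis after each stranded consonant: /h/ → /ho/, /f/ → /fo/.

ɛphofo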